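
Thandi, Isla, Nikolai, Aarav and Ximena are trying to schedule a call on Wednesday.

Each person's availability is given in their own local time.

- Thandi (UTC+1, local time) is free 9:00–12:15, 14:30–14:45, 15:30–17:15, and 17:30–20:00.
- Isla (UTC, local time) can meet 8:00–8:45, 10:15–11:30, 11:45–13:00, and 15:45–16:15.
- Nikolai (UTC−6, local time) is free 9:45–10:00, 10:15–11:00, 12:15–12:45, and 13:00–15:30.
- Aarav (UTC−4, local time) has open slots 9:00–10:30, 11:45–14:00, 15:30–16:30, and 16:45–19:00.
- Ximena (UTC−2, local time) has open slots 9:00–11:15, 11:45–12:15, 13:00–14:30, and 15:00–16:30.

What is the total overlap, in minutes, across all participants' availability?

Thandi → UTC: 08:00–11:15, 13:30–13:45, 14:30–16:15, 16:30–19:00.
Isla → UTC: 08:00–08:45, 10:15–11:30, 11:45–13:00, 15:45–16:15.
Nikolai → UTC: 15:45–16:00, 16:15–17:00, 18:15–18:45, 19:00–21:30.
Aarav → UTC: 13:00–14:30, 15:45–18:00, 19:30–20:30, 20:45–23:00.
Ximena → UTC: 11:00–13:15, 13:45–14:15, 15:00–16:30, 17:00–18:30.
Thandi ∩ Isla: 08:00–08:45, 10:15–11:15, 15:45–16:15.
Thandi ∩ Isla ∩ Nikolai: 15:45–16:00.
Thandi ∩ Isla ∩ Nikolai ∩ Aarav: 15:45–16:00.
Thandi ∩ Isla ∩ Nikolai ∩ Aarav ∩ Ximena: 15:45–16:00.
Total common minutes: 15.

15 minutes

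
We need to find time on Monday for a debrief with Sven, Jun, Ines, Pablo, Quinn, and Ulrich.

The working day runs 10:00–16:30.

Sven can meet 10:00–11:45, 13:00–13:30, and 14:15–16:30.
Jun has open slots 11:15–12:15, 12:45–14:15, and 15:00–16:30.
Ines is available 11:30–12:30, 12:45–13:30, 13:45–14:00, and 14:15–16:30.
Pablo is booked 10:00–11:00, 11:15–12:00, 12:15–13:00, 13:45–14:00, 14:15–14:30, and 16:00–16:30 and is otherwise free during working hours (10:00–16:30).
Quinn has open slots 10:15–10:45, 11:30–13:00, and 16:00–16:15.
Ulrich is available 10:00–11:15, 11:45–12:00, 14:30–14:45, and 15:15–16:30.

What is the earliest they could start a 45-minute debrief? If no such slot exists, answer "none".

Pablo free within 10:00–16:30: 11:00–11:15, 12:00–12:15, 13:00–13:45, 14:00–14:15, 14:30–16:00.
Sven ∩ Jun: 11:15–11:45, 13:00–13:30, 15:00–16:30.
Sven ∩ Jun ∩ Ines: 11:30–11:45, 13:00–13:30, 15:00–16:30.
Sven ∩ Jun ∩ Ines ∩ Pablo: 13:00–13:30, 15:00–16:00.
Sven ∩ Jun ∩ Ines ∩ Pablo ∩ Quinn: (none).
Sven ∩ Jun ∩ Ines ∩ Pablo ∩ Quinn ∩ Ulrich: (none).
Windows ≥ 45 min: (none).

none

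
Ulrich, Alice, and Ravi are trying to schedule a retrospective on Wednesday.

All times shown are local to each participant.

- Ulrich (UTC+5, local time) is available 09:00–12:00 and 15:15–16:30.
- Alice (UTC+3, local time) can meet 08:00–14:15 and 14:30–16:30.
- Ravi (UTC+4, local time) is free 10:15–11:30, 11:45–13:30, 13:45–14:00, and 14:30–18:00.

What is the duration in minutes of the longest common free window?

Ulrich → UTC: 04:00–07:00, 10:15–11:30.
Alice → UTC: 05:00–11:15, 11:30–13:30.
Ravi → UTC: 06:15–07:30, 07:45–09:30, 09:45–10:00, 10:30–14:00.
Ulrich ∩ Alice: 05:00–07:00, 10:15–11:15.
Ulrich ∩ Alice ∩ Ravi: 06:15–07:00, 10:30–11:15.
Common window lengths: 45, 45 min; longest is 45.

45 minutes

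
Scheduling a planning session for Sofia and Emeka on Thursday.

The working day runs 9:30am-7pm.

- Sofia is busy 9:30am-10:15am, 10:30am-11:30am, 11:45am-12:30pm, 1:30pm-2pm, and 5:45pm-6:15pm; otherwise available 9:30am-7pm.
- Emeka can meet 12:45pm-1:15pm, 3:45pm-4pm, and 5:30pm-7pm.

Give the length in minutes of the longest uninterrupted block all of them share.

45 minutes

Sofia free within 09:30–19:00: 10:15–10:30, 11:30–11:45, 12:30–13:30, 14:00–17:45, 18:15–19:00.
Sofia ∩ Emeka: 12:45–13:15, 15:45–16:00, 17:30–17:45, 18:15–19:00.
Common window lengths: 30, 15, 15, 45 min; longest is 45.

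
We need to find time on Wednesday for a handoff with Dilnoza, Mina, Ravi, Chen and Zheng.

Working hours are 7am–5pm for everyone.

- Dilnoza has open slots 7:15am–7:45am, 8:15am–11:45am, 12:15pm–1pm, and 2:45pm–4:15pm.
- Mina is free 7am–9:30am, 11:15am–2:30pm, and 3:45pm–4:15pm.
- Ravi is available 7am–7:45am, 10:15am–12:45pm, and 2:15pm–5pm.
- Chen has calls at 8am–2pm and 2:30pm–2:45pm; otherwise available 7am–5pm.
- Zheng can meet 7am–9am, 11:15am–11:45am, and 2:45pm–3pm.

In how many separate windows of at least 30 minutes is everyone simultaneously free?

1

Chen free within 07:00–17:00: 07:00–08:00, 14:00–14:30, 14:45–17:00.
Dilnoza ∩ Mina: 07:15–07:45, 08:15–09:30, 11:15–11:45, 12:15–13:00, 15:45–16:15.
Dilnoza ∩ Mina ∩ Ravi: 07:15–07:45, 11:15–11:45, 12:15–12:45, 15:45–16:15.
Dilnoza ∩ Mina ∩ Ravi ∩ Chen: 07:15–07:45, 15:45–16:15.
Dilnoza ∩ Mina ∩ Ravi ∩ Chen ∩ Zheng: 07:15–07:45.
Windows ≥ 30 min: 07:15–07:45.
That's 1 window.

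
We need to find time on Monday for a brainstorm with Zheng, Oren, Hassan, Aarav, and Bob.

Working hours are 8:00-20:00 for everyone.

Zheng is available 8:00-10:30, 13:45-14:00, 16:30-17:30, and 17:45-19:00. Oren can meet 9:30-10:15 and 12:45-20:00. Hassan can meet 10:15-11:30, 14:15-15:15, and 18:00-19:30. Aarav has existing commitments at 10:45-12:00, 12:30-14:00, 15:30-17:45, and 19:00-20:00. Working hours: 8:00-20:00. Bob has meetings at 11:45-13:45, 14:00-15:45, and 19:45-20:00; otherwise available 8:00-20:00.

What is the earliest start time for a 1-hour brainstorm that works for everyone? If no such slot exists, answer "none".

Aarav free within 08:00–20:00: 08:00–10:45, 12:00–12:30, 14:00–15:30, 17:45–19:00.
Bob free within 08:00–20:00: 08:00–11:45, 13:45–14:00, 15:45–19:45.
Zheng ∩ Oren: 09:30–10:15, 13:45–14:00, 16:30–17:30, 17:45–19:00.
Zheng ∩ Oren ∩ Hassan: 18:00–19:00.
Zheng ∩ Oren ∩ Hassan ∩ Aarav: 18:00–19:00.
Zheng ∩ Oren ∩ Hassan ∩ Aarav ∩ Bob: 18:00–19:00.
Windows ≥ 60 min: 18:00–19:00.
Earliest such window starts at 18:00.

18:00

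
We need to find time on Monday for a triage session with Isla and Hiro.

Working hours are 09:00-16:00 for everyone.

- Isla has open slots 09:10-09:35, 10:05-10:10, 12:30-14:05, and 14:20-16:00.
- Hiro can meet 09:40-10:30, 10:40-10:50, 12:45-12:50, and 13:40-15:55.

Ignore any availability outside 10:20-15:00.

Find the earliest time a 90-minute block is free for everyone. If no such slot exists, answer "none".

none

Isla ∩ Hiro: 10:05–10:10, 12:45–12:50, 13:40–14:05, 14:20–15:55.
Restricted to 10:20–15:00: 12:45–12:50, 13:40–14:05, 14:20–15:00.
Windows ≥ 90 min: (none).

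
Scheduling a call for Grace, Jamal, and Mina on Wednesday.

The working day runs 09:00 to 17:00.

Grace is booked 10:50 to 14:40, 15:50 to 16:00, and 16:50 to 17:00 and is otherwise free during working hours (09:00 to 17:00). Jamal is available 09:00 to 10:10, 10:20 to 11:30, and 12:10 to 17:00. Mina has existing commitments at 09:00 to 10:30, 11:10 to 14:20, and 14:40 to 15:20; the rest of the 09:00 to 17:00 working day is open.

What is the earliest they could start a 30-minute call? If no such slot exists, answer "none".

15:20

Grace free within 09:00–17:00: 09:00–10:50, 14:40–15:50, 16:00–16:50.
Mina free within 09:00–17:00: 10:30–11:10, 14:20–14:40, 15:20–17:00.
Grace ∩ Jamal: 09:00–10:10, 10:20–10:50, 14:40–15:50, 16:00–16:50.
Grace ∩ Jamal ∩ Mina: 10:30–10:50, 15:20–15:50, 16:00–16:50.
Windows ≥ 30 min: 15:20–15:50, 16:00–16:50.
Earliest such window starts at 15:20.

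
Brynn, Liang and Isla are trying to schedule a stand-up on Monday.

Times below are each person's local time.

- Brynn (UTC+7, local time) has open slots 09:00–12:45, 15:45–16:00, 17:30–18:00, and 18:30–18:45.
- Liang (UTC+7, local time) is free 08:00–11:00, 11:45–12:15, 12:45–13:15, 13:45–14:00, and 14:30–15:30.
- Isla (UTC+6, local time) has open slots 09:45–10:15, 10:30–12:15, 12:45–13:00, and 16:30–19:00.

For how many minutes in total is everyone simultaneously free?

Brynn → UTC: 02:00–05:45, 08:45–09:00, 10:30–11:00, 11:30–11:45.
Liang → UTC: 01:00–04:00, 04:45–05:15, 05:45–06:15, 06:45–07:00, 07:30–08:30.
Isla → UTC: 03:45–04:15, 04:30–06:15, 06:45–07:00, 10:30–13:00.
Brynn ∩ Liang: 02:00–04:00, 04:45–05:15.
Brynn ∩ Liang ∩ Isla: 03:45–04:00, 04:45–05:15.
Total common minutes: 15 + 30 = 45.

45 minutes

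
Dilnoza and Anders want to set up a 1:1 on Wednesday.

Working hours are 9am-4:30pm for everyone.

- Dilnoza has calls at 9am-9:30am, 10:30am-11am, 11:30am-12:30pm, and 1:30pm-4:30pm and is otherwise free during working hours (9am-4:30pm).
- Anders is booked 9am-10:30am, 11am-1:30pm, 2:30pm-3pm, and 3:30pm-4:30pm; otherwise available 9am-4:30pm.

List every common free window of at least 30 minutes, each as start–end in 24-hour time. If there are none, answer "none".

none

Dilnoza free within 09:00–16:30: 09:30–10:30, 11:00–11:30, 12:30–13:30.
Anders free within 09:00–16:30: 10:30–11:00, 13:30–14:30, 15:00–15:30.
Dilnoza ∩ Anders: (none).
Windows ≥ 30 min: (none).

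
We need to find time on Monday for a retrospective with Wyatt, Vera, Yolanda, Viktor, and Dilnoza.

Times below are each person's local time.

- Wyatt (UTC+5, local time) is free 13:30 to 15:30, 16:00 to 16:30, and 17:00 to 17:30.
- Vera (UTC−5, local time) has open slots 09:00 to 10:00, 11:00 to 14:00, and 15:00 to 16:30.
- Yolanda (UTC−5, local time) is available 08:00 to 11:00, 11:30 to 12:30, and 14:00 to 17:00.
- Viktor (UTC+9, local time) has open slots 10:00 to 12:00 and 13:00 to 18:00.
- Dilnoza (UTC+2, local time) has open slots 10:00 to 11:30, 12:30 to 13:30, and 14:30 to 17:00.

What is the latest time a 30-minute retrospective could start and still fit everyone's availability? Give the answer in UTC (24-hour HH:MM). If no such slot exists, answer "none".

none

Wyatt → UTC: 08:30–10:30, 11:00–11:30, 12:00–12:30.
Vera → UTC: 14:00–15:00, 16:00–19:00, 20:00–21:30.
Yolanda → UTC: 13:00–16:00, 16:30–17:30, 19:00–22:00.
Viktor → UTC: 01:00–03:00, 04:00–09:00.
Dilnoza → UTC: 08:00–09:30, 10:30–11:30, 12:30–15:00.
Wyatt ∩ Vera: (none).
Wyatt ∩ Vera ∩ Yolanda: (none).
Wyatt ∩ Vera ∩ Yolanda ∩ Viktor: (none).
Wyatt ∩ Vera ∩ Yolanda ∩ Viktor ∩ Dilnoza: (none).
Windows ≥ 30 min: (none).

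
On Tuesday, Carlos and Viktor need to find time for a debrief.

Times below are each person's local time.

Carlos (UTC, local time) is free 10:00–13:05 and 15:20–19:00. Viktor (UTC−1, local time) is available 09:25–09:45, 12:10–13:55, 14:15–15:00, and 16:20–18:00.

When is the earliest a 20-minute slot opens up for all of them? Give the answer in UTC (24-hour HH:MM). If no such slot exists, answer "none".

Carlos → UTC: 10:00–13:05, 15:20–19:00.
Viktor → UTC: 10:25–10:45, 13:10–14:55, 15:15–16:00, 17:20–19:00.
Carlos ∩ Viktor: 10:25–10:45, 15:20–16:00, 17:20–19:00.
Windows ≥ 20 min: 10:25–10:45, 15:20–16:00, 17:20–19:00.
Earliest such window starts at 10:25.

10:25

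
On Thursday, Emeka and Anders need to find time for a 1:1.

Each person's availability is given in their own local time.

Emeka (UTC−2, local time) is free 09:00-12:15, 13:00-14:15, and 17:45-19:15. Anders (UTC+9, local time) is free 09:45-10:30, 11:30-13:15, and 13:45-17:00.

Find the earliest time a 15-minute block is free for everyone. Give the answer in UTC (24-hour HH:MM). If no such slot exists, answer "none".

Emeka → UTC: 11:00–14:15, 15:00–16:15, 19:45–21:15.
Anders → UTC: 00:45–01:30, 02:30–04:15, 04:45–08:00.
Emeka ∩ Anders: (none).
Windows ≥ 15 min: (none).

none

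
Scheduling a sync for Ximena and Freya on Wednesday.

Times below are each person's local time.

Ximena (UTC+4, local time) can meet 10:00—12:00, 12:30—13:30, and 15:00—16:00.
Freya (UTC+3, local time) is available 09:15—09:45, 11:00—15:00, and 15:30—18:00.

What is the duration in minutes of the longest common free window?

60 minutes

Ximena → UTC: 06:00–08:00, 08:30–09:30, 11:00–12:00.
Freya → UTC: 06:15–06:45, 08:00–12:00, 12:30–15:00.
Ximena ∩ Freya: 06:15–06:45, 08:30–09:30, 11:00–12:00.
Common window lengths: 30, 60, 60 min; longest is 60.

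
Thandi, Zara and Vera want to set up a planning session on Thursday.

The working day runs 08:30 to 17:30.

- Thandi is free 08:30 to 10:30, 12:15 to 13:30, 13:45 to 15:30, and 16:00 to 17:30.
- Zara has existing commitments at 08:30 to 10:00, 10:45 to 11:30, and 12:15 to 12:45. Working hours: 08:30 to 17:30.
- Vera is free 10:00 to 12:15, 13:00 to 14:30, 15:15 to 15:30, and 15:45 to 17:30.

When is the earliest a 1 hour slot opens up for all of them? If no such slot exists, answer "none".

Zara free within 08:30–17:30: 10:00–10:45, 11:30–12:15, 12:45–17:30.
Thandi ∩ Zara: 10:00–10:30, 12:45–13:30, 13:45–15:30, 16:00–17:30.
Thandi ∩ Zara ∩ Vera: 10:00–10:30, 13:00–13:30, 13:45–14:30, 15:15–15:30, 16:00–17:30.
Windows ≥ 60 min: 16:00–17:30.
Earliest such window starts at 16:00.

16:00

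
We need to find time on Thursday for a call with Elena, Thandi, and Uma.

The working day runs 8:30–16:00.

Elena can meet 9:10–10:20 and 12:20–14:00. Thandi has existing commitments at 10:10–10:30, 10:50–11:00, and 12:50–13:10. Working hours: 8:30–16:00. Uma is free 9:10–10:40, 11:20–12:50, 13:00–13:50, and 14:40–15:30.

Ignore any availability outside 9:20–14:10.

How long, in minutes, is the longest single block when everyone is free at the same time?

Thandi free within 08:30–16:00: 08:30–10:10, 10:30–10:50, 11:00–12:50, 13:10–16:00.
Elena ∩ Thandi: 09:10–10:10, 12:20–12:50, 13:10–14:00.
Elena ∩ Thandi ∩ Uma: 09:10–10:10, 12:20–12:50, 13:10–13:50.
Restricted to 09:20–14:10: 09:20–10:10, 12:20–12:50, 13:10–13:50.
Common window lengths: 50, 30, 40 min; longest is 50.

50 minutes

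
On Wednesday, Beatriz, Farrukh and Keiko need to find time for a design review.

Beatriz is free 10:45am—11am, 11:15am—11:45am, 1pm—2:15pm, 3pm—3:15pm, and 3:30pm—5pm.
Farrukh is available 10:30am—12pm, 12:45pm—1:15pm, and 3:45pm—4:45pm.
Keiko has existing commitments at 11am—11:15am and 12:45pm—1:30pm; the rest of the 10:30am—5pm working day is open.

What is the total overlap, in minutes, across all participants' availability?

Keiko free within 10:30–17:00: 10:30–11:00, 11:15–12:45, 13:30–17:00.
Beatriz ∩ Farrukh: 10:45–11:00, 11:15–11:45, 13:00–13:15, 15:45–16:45.
Beatriz ∩ Farrukh ∩ Keiko: 10:45–11:00, 11:15–11:45, 15:45–16:45.
Total common minutes: 15 + 30 + 60 = 105.

105 minutes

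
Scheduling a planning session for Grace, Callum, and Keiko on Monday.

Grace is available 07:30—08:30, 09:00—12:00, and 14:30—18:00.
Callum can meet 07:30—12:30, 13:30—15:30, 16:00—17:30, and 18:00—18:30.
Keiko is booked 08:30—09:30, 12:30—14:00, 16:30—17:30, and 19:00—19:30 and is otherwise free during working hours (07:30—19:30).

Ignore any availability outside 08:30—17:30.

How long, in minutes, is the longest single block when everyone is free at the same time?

Keiko free within 07:30–19:30: 07:30–08:30, 09:30–12:30, 14:00–16:30, 17:30–19:00.
Grace ∩ Callum: 07:30–08:30, 09:00–12:00, 14:30–15:30, 16:00–17:30.
Grace ∩ Callum ∩ Keiko: 07:30–08:30, 09:30–12:00, 14:30–15:30, 16:00–16:30.
Restricted to 08:30–17:30: 09:30–12:00, 14:30–15:30, 16:00–16:30.
Common window lengths: 150, 60, 30 min; longest is 150.

150 minutes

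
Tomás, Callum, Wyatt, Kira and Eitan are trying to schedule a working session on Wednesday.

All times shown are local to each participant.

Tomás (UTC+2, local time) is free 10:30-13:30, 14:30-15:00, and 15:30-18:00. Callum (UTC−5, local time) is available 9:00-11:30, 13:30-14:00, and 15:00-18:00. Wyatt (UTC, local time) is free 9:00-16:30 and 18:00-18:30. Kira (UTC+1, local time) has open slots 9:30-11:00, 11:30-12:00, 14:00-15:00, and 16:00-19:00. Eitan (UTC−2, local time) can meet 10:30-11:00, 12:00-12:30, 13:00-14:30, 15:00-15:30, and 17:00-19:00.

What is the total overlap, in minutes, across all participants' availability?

60 minutes

Tomás → UTC: 08:30–11:30, 12:30–13:00, 13:30–16:00.
Callum → UTC: 14:00–16:30, 18:30–19:00, 20:00–23:00.
Wyatt → UTC: 09:00–16:30, 18:00–18:30.
Kira → UTC: 08:30–10:00, 10:30–11:00, 13:00–14:00, 15:00–18:00.
Eitan → UTC: 12:30–13:00, 14:00–14:30, 15:00–16:30, 17:00–17:30, 19:00–21:00.
Tomás ∩ Callum: 14:00–16:00.
Tomás ∩ Callum ∩ Wyatt: 14:00–16:00.
Tomás ∩ Callum ∩ Wyatt ∩ Kira: 15:00–16:00.
Tomás ∩ Callum ∩ Wyatt ∩ Kira ∩ Eitan: 15:00–16:00.
Total common minutes: 60.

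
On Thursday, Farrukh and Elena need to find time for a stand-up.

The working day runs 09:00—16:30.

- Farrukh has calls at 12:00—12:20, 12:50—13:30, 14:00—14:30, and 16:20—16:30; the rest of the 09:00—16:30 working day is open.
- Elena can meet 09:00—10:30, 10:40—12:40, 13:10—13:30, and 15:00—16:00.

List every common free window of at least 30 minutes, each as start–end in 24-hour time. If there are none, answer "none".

Farrukh free within 09:00–16:30: 09:00–12:00, 12:20–12:50, 13:30–14:00, 14:30–16:20.
Farrukh ∩ Elena: 09:00–10:30, 10:40–12:00, 12:20–12:40, 15:00–16:00.
Windows ≥ 30 min: 09:00–10:30, 10:40–12:00, 15:00–16:00.

09:00–10:30, 10:40–12:00, 15:00–16:00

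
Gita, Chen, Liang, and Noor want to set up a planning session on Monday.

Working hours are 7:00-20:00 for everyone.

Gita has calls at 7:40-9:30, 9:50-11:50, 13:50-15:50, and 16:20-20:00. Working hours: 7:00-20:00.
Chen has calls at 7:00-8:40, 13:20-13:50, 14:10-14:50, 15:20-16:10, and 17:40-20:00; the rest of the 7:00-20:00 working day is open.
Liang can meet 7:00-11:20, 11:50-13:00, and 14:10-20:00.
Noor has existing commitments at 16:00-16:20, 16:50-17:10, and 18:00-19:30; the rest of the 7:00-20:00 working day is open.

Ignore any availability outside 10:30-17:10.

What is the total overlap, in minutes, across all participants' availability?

70 minutes

Gita free within 07:00–20:00: 07:00–07:40, 09:30–09:50, 11:50–13:50, 15:50–16:20.
Chen free within 07:00–20:00: 08:40–13:20, 13:50–14:10, 14:50–15:20, 16:10–17:40.
Noor free within 07:00–20:00: 07:00–16:00, 16:20–16:50, 17:10–18:00, 19:30–20:00.
Gita ∩ Chen: 09:30–09:50, 11:50–13:20, 16:10–16:20.
Gita ∩ Chen ∩ Liang: 09:30–09:50, 11:50–13:00, 16:10–16:20.
Gita ∩ Chen ∩ Liang ∩ Noor: 09:30–09:50, 11:50–13:00.
Restricted to 10:30–17:10: 11:50–13:00.
Total common minutes: 70.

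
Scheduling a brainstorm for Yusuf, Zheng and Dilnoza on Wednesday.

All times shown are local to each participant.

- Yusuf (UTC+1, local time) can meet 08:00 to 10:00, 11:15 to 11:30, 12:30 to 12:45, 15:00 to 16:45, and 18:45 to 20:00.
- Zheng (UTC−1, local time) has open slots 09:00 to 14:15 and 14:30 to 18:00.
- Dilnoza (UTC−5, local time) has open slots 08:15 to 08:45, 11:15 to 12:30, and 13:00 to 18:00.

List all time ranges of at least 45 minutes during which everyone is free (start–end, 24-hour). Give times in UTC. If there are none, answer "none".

18:00–19:00

Yusuf → UTC: 07:00–09:00, 10:15–10:30, 11:30–11:45, 14:00–15:45, 17:45–19:00.
Zheng → UTC: 10:00–15:15, 15:30–19:00.
Dilnoza → UTC: 13:15–13:45, 16:15–17:30, 18:00–23:00.
Yusuf ∩ Zheng: 10:15–10:30, 11:30–11:45, 14:00–15:15, 15:30–15:45, 17:45–19:00.
Yusuf ∩ Zheng ∩ Dilnoza: 18:00–19:00.
Windows ≥ 45 min: 18:00–19:00.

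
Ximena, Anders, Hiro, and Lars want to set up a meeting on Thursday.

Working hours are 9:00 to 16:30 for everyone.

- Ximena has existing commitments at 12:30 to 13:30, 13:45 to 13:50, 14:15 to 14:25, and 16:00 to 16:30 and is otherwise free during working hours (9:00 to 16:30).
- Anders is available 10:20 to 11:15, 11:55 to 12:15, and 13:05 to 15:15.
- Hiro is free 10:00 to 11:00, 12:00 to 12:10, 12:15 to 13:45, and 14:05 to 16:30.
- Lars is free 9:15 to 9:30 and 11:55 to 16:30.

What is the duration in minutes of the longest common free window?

Ximena free within 09:00–16:30: 09:00–12:30, 13:30–13:45, 13:50–14:15, 14:25–16:00.
Ximena ∩ Anders: 10:20–11:15, 11:55–12:15, 13:30–13:45, 13:50–14:15, 14:25–15:15.
Ximena ∩ Anders ∩ Hiro: 10:20–11:00, 12:00–12:10, 13:30–13:45, 14:05–14:15, 14:25–15:15.
Ximena ∩ Anders ∩ Hiro ∩ Lars: 12:00–12:10, 13:30–13:45, 14:05–14:15, 14:25–15:15.
Common window lengths: 10, 15, 10, 50 min; longest is 50.

50 minutes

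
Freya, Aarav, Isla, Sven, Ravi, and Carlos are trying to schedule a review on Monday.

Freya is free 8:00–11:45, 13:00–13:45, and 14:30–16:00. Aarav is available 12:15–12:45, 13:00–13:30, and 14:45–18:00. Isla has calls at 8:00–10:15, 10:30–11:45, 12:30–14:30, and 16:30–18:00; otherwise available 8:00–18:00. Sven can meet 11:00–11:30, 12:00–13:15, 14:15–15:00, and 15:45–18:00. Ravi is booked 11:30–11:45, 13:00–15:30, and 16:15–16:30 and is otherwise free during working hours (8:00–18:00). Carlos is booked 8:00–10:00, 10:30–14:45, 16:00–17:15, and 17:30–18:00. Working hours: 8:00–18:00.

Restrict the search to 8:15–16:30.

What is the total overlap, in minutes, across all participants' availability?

Isla free within 08:00–18:00: 10:15–10:30, 11:45–12:30, 14:30–16:30.
Ravi free within 08:00–18:00: 08:00–11:30, 11:45–13:00, 15:30–16:15, 16:30–18:00.
Carlos free within 08:00–18:00: 10:00–10:30, 14:45–16:00, 17:15–17:30.
Freya ∩ Aarav: 13:00–13:30, 14:45–16:00.
Freya ∩ Aarav ∩ Isla: 14:45–16:00.
Freya ∩ Aarav ∩ Isla ∩ Sven: 14:45–15:00, 15:45–16:00.
Freya ∩ Aarav ∩ Isla ∩ Sven ∩ Ravi: 15:45–16:00.
Freya ∩ Aarav ∩ Isla ∩ Sven ∩ Ravi ∩ Carlos: 15:45–16:00.
Restricted to 08:15–16:30: 15:45–16:00.
Total common minutes: 15.

15 minutes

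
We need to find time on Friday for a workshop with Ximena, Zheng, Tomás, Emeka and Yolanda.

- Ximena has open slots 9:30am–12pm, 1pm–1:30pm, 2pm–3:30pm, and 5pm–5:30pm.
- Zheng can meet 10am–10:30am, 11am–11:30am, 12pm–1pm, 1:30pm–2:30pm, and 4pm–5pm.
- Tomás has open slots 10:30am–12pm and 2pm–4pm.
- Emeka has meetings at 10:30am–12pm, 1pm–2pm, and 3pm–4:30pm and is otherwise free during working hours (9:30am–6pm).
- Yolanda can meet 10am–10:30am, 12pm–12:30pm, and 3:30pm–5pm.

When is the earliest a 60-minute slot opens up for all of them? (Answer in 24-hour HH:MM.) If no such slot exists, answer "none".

none

Emeka free within 09:30–18:00: 09:30–10:30, 12:00–13:00, 14:00–15:00, 16:30–18:00.
Ximena ∩ Zheng: 10:00–10:30, 11:00–11:30, 14:00–14:30.
Ximena ∩ Zheng ∩ Tomás: 11:00–11:30, 14:00–14:30.
Ximena ∩ Zheng ∩ Tomás ∩ Emeka: 14:00–14:30.
Ximena ∩ Zheng ∩ Tomás ∩ Emeka ∩ Yolanda: (none).
Windows ≥ 60 min: (none).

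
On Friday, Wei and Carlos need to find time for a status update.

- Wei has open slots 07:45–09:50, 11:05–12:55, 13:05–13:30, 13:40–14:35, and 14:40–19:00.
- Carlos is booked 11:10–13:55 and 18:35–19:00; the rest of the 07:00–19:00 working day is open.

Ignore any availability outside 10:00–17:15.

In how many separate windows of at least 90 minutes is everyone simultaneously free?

Carlos free within 07:00–19:00: 07:00–11:10, 13:55–18:35.
Wei ∩ Carlos: 07:45–09:50, 11:05–11:10, 13:55–14:35, 14:40–18:35.
Restricted to 10:00–17:15: 11:05–11:10, 13:55–14:35, 14:40–17:15.
Windows ≥ 90 min: 14:40–17:15.
That's 1 window.

1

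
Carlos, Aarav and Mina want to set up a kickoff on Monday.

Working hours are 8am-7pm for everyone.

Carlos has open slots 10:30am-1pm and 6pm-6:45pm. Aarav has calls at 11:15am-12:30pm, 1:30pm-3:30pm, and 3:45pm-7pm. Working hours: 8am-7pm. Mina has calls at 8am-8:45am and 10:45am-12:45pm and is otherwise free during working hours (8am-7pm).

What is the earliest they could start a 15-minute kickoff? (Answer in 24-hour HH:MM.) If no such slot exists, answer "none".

10:30

Aarav free within 08:00–19:00: 08:00–11:15, 12:30–13:30, 15:30–15:45.
Mina free within 08:00–19:00: 08:45–10:45, 12:45–19:00.
Carlos ∩ Aarav: 10:30–11:15, 12:30–13:00.
Carlos ∩ Aarav ∩ Mina: 10:30–10:45, 12:45–13:00.
Windows ≥ 15 min: 10:30–10:45, 12:45–13:00.
Earliest such window starts at 10:30.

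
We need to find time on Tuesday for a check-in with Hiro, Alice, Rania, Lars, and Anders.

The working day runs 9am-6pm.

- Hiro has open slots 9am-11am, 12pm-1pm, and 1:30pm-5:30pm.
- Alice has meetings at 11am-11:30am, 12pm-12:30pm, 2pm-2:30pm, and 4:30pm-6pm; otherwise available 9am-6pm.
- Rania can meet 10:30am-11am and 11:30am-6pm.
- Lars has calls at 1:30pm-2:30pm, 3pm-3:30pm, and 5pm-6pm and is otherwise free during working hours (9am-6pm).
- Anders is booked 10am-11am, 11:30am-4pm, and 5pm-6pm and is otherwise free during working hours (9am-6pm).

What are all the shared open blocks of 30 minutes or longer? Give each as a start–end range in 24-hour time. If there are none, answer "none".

16:00–16:30

Alice free within 09:00–18:00: 09:00–11:00, 11:30–12:00, 12:30–14:00, 14:30–16:30.
Lars free within 09:00–18:00: 09:00–13:30, 14:30–15:00, 15:30–17:00.
Anders free within 09:00–18:00: 09:00–10:00, 11:00–11:30, 16:00–17:00.
Hiro ∩ Alice: 09:00–11:00, 12:30–13:00, 13:30–14:00, 14:30–16:30.
Hiro ∩ Alice ∩ Rania: 10:30–11:00, 12:30–13:00, 13:30–14:00, 14:30–16:30.
Hiro ∩ Alice ∩ Rania ∩ Lars: 10:30–11:00, 12:30–13:00, 14:30–15:00, 15:30–16:30.
Hiro ∩ Alice ∩ Rania ∩ Lars ∩ Anders: 16:00–16:30.
Windows ≥ 30 min: 16:00–16:30.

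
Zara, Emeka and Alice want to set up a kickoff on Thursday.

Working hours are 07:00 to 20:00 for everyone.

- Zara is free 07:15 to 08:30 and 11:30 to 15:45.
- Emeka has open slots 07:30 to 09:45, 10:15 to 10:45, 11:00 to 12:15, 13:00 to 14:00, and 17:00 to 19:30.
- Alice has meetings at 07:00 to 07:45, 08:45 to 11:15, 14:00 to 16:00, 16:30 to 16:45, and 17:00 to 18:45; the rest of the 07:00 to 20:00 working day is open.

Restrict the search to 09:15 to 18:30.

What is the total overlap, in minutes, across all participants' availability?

Alice free within 07:00–20:00: 07:45–08:45, 11:15–14:00, 16:00–16:30, 16:45–17:00, 18:45–20:00.
Zara ∩ Emeka: 07:30–08:30, 11:30–12:15, 13:00–14:00.
Zara ∩ Emeka ∩ Alice: 07:45–08:30, 11:30–12:15, 13:00–14:00.
Restricted to 09:15–18:30: 11:30–12:15, 13:00–14:00.
Total common minutes: 45 + 60 = 105.

105 minutes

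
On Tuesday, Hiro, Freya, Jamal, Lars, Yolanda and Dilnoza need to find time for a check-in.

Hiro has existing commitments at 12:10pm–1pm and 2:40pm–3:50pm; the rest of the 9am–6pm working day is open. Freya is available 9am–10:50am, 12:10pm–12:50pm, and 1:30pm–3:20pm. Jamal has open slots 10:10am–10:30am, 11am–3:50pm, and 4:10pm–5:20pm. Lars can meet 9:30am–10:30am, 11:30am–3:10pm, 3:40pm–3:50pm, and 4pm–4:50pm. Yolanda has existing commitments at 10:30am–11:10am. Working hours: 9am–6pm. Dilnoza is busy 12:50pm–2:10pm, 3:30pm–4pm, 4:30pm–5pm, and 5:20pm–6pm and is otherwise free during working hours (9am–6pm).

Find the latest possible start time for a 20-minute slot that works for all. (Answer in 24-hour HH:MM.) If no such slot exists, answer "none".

14:20

Hiro free within 09:00–18:00: 09:00–12:10, 13:00–14:40, 15:50–18:00.
Yolanda free within 09:00–18:00: 09:00–10:30, 11:10–18:00.
Dilnoza free within 09:00–18:00: 09:00–12:50, 14:10–15:30, 16:00–16:30, 17:00–17:20.
Hiro ∩ Freya: 09:00–10:50, 13:30–14:40.
Hiro ∩ Freya ∩ Jamal: 10:10–10:30, 13:30–14:40.
Hiro ∩ Freya ∩ Jamal ∩ Lars: 10:10–10:30, 13:30–14:40.
Hiro ∩ Freya ∩ Jamal ∩ Lars ∩ Yolanda: 10:10–10:30, 13:30–14:40.
Hiro ∩ Freya ∩ Jamal ∩ Lars ∩ Yolanda ∩ Dilnoza: 10:10–10:30, 14:10–14:40.
Windows ≥ 20 min: 10:10–10:30, 14:10–14:40.
Latest start in the last window 14:10–14:40 is 14:40 − 20 min = 14:20.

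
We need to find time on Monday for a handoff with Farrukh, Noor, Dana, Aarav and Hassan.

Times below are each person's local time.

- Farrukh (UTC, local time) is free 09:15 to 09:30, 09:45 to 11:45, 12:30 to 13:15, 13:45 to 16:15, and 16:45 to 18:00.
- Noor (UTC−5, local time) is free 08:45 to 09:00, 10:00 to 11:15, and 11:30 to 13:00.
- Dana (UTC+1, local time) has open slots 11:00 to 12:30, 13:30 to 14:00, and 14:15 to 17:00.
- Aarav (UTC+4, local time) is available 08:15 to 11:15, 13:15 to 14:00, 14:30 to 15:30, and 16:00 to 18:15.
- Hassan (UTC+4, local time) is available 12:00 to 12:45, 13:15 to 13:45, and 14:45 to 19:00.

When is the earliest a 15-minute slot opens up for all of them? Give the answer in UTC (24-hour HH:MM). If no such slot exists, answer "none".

Farrukh → UTC: 09:15–09:30, 09:45–11:45, 12:30–13:15, 13:45–16:15, 16:45–18:00.
Noor → UTC: 13:45–14:00, 15:00–16:15, 16:30–18:00.
Dana → UTC: 10:00–11:30, 12:30–13:00, 13:15–16:00.
Aarav → UTC: 04:15–07:15, 09:15–10:00, 10:30–11:30, 12:00–14:15.
Hassan → UTC: 08:00–08:45, 09:15–09:45, 10:45–15:00.
Farrukh ∩ Noor: 13:45–14:00, 15:00–16:15, 16:45–18:00.
Farrukh ∩ Noor ∩ Dana: 13:45–14:00, 15:00–16:00.
Farrukh ∩ Noor ∩ Dana ∩ Aarav: 13:45–14:00.
Farrukh ∩ Noor ∩ Dana ∩ Aarav ∩ Hassan: 13:45–14:00.
Windows ≥ 15 min: 13:45–14:00.
Earliest such window starts at 13:45.

13:45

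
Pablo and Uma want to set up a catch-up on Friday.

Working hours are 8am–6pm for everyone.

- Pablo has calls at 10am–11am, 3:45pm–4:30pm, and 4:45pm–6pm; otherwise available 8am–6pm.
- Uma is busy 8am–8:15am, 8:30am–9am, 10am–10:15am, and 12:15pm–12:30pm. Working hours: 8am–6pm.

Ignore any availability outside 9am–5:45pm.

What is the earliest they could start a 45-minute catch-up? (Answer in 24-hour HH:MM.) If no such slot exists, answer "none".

09:00

Pablo free within 08:00–18:00: 08:00–10:00, 11:00–15:45, 16:30–16:45.
Uma free within 08:00–18:00: 08:15–08:30, 09:00–10:00, 10:15–12:15, 12:30–18:00.
Pablo ∩ Uma: 08:15–08:30, 09:00–10:00, 11:00–12:15, 12:30–15:45, 16:30–16:45.
Restricted to 09:00–17:45: 09:00–10:00, 11:00–12:15, 12:30–15:45, 16:30–16:45.
Windows ≥ 45 min: 09:00–10:00, 11:00–12:15, 12:30–15:45.
Earliest such window starts at 09:00.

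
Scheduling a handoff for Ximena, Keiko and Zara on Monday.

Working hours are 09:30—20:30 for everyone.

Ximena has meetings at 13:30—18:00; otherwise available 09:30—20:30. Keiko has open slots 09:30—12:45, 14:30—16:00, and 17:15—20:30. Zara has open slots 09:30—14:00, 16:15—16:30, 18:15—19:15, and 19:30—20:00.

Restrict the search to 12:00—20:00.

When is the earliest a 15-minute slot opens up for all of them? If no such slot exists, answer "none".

12:00

Ximena free within 09:30–20:30: 09:30–13:30, 18:00–20:30.
Ximena ∩ Keiko: 09:30–12:45, 18:00–20:30.
Ximena ∩ Keiko ∩ Zara: 09:30–12:45, 18:15–19:15, 19:30–20:00.
Restricted to 12:00–20:00: 12:00–12:45, 18:15–19:15, 19:30–20:00.
Windows ≥ 15 min: 12:00–12:45, 18:15–19:15, 19:30–20:00.
Earliest such window starts at 12:00.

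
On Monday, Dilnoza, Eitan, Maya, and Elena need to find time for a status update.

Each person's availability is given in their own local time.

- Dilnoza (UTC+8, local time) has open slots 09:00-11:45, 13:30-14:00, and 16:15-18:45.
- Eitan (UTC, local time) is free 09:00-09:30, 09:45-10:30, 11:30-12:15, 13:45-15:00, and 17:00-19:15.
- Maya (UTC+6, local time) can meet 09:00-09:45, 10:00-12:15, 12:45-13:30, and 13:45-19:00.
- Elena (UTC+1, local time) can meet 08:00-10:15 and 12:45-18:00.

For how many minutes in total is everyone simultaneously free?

Dilnoza → UTC: 01:00–03:45, 05:30–06:00, 08:15–10:45.
Eitan → UTC: 09:00–09:30, 09:45–10:30, 11:30–12:15, 13:45–15:00, 17:00–19:15.
Maya → UTC: 03:00–03:45, 04:00–06:15, 06:45–07:30, 07:45–13:00.
Elena → UTC: 07:00–09:15, 11:45–17:00.
Dilnoza ∩ Eitan: 09:00–09:30, 09:45–10:30.
Dilnoza ∩ Eitan ∩ Maya: 09:00–09:30, 09:45–10:30.
Dilnoza ∩ Eitan ∩ Maya ∩ Elena: 09:00–09:15.
Total common minutes: 15.

15 minutes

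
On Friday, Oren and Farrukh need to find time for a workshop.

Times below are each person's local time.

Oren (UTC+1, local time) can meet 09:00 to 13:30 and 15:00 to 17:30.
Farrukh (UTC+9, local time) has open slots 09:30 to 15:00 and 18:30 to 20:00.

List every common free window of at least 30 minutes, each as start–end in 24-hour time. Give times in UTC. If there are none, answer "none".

Oren → UTC: 08:00–12:30, 14:00–16:30.
Farrukh → UTC: 00:30–06:00, 09:30–11:00.
Oren ∩ Farrukh: 09:30–11:00.
Windows ≥ 30 min: 09:30–11:00.

09:30–11:00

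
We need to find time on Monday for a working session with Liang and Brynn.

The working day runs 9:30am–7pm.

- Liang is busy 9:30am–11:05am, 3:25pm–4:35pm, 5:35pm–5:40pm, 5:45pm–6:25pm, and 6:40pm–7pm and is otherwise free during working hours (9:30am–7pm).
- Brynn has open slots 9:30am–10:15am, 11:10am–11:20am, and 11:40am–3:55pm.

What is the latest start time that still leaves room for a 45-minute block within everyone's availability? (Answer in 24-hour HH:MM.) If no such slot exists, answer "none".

Liang free within 09:30–19:00: 11:05–15:25, 16:35–17:35, 17:40–17:45, 18:25–18:40.
Liang ∩ Brynn: 11:10–11:20, 11:40–15:25.
Windows ≥ 45 min: 11:40–15:25.
Latest start in the last window 11:40–15:25 is 15:25 − 45 min = 14:40.

14:40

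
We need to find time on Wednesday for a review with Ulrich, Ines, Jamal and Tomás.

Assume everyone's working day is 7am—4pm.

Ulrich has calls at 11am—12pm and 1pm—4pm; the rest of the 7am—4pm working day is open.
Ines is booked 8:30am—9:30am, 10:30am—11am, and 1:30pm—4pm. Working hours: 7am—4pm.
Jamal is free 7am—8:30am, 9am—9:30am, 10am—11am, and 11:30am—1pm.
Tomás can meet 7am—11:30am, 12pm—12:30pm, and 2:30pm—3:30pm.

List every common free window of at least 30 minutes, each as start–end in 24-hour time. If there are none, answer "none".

07:00–08:30, 10:00–10:30, 12:00–12:30

Ulrich free within 07:00–16:00: 07:00–11:00, 12:00–13:00.
Ines free within 07:00–16:00: 07:00–08:30, 09:30–10:30, 11:00–13:30.
Ulrich ∩ Ines: 07:00–08:30, 09:30–10:30, 12:00–13:00.
Ulrich ∩ Ines ∩ Jamal: 07:00–08:30, 10:00–10:30, 12:00–13:00.
Ulrich ∩ Ines ∩ Jamal ∩ Tomás: 07:00–08:30, 10:00–10:30, 12:00–12:30.
Windows ≥ 30 min: 07:00–08:30, 10:00–10:30, 12:00–12:30.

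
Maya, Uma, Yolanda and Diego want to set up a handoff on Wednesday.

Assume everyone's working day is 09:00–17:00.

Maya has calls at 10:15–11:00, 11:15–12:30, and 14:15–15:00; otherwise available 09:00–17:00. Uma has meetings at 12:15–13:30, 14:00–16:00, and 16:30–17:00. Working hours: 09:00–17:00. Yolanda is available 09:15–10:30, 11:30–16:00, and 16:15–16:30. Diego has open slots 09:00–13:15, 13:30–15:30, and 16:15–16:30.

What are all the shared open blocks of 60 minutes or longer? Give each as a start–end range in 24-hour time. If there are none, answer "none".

Maya free within 09:00–17:00: 09:00–10:15, 11:00–11:15, 12:30–14:15, 15:00–17:00.
Uma free within 09:00–17:00: 09:00–12:15, 13:30–14:00, 16:00–16:30.
Maya ∩ Uma: 09:00–10:15, 11:00–11:15, 13:30–14:00, 16:00–16:30.
Maya ∩ Uma ∩ Yolanda: 09:15–10:15, 13:30–14:00, 16:15–16:30.
Maya ∩ Uma ∩ Yolanda ∩ Diego: 09:15–10:15, 13:30–14:00, 16:15–16:30.
Windows ≥ 60 min: 09:15–10:15.

09:15–10:15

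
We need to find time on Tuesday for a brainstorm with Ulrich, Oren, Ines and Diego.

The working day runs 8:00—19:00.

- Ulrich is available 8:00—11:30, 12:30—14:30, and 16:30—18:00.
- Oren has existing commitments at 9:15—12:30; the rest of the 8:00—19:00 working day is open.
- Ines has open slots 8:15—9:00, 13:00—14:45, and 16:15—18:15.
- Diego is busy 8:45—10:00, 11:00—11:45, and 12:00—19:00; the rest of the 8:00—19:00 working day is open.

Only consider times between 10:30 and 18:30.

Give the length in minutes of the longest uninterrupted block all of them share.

0 minutes

Oren free within 08:00–19:00: 08:00–09:15, 12:30–19:00.
Diego free within 08:00–19:00: 08:00–08:45, 10:00–11:00, 11:45–12:00.
Ulrich ∩ Oren: 08:00–09:15, 12:30–14:30, 16:30–18:00.
Ulrich ∩ Oren ∩ Ines: 08:15–09:00, 13:00–14:30, 16:30–18:00.
Ulrich ∩ Oren ∩ Ines ∩ Diego: 08:15–08:45.
Restricted to 10:30–18:30: (none).
No common window.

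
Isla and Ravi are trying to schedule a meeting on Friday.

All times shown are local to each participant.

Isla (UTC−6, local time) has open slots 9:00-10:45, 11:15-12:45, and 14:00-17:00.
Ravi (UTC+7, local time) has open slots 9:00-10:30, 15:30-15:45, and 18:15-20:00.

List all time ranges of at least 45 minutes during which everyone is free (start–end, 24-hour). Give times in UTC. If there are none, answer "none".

Isla → UTC: 15:00–16:45, 17:15–18:45, 20:00–23:00.
Ravi → UTC: 02:00–03:30, 08:30–08:45, 11:15–13:00.
Isla ∩ Ravi: (none).
Windows ≥ 45 min: (none).

none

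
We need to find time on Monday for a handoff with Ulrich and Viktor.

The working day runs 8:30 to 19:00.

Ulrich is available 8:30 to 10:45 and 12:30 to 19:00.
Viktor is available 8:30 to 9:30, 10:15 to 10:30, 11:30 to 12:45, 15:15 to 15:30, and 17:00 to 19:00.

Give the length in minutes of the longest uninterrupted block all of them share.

120 minutes

Ulrich ∩ Viktor: 08:30–09:30, 10:15–10:30, 12:30–12:45, 15:15–15:30, 17:00–19:00.
Common window lengths: 60, 15, 15, 15, 120 min; longest is 120.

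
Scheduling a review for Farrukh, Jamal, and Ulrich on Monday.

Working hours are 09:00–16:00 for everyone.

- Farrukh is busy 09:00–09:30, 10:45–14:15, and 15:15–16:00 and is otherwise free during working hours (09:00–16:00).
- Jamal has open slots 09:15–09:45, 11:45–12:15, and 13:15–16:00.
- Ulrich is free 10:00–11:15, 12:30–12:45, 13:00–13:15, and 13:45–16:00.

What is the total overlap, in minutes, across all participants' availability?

60 minutes

Farrukh free within 09:00–16:00: 09:30–10:45, 14:15–15:15.
Farrukh ∩ Jamal: 09:30–09:45, 14:15–15:15.
Farrukh ∩ Jamal ∩ Ulrich: 14:15–15:15.
Total common minutes: 60.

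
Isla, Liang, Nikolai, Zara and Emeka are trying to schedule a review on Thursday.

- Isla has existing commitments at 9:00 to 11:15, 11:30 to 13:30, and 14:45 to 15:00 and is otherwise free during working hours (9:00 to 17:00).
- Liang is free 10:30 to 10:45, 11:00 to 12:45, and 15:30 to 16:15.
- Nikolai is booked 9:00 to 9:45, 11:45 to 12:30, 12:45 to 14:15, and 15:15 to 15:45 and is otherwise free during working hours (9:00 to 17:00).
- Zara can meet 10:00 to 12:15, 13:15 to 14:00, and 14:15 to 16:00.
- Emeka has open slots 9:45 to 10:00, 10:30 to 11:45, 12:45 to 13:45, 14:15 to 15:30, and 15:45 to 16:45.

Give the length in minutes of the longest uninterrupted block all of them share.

Isla free within 09:00–17:00: 11:15–11:30, 13:30–14:45, 15:00–17:00.
Nikolai free within 09:00–17:00: 09:45–11:45, 12:30–12:45, 14:15–15:15, 15:45–17:00.
Isla ∩ Liang: 11:15–11:30, 15:30–16:15.
Isla ∩ Liang ∩ Nikolai: 11:15–11:30, 15:45–16:15.
Isla ∩ Liang ∩ Nikolai ∩ Zara: 11:15–11:30, 15:45–16:00.
Isla ∩ Liang ∩ Nikolai ∩ Zara ∩ Emeka: 11:15–11:30, 15:45–16:00.
Common window lengths: 15, 15 min; longest is 15.

15 minutes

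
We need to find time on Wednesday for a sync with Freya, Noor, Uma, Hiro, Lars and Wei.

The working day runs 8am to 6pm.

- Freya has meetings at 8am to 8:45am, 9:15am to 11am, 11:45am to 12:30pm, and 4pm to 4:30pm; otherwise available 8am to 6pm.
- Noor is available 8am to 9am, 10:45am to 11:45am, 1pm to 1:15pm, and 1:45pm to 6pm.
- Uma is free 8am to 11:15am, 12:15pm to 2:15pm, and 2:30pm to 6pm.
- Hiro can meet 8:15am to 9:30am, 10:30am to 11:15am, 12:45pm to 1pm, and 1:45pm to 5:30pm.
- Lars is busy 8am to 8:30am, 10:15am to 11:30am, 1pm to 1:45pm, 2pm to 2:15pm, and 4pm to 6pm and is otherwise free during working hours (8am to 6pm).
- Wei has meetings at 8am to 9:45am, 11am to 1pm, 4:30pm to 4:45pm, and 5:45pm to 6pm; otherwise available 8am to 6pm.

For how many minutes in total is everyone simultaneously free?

Freya free within 08:00–18:00: 08:45–09:15, 11:00–11:45, 12:30–16:00, 16:30–18:00.
Lars free within 08:00–18:00: 08:30–10:15, 11:30–13:00, 13:45–14:00, 14:15–16:00.
Wei free within 08:00–18:00: 09:45–11:00, 13:00–16:30, 16:45–17:45.
Freya ∩ Noor: 08:45–09:00, 11:00–11:45, 13:00–13:15, 13:45–16:00, 16:30–18:00.
Freya ∩ Noor ∩ Uma: 08:45–09:00, 11:00–11:15, 13:00–13:15, 13:45–14:15, 14:30–16:00, 16:30–18:00.
Freya ∩ Noor ∩ Uma ∩ Hiro: 08:45–09:00, 11:00–11:15, 13:45–14:15, 14:30–16:00, 16:30–17:30.
Freya ∩ Noor ∩ Uma ∩ Hiro ∩ Lars: 08:45–09:00, 13:45–14:00, 14:30–16:00.
Freya ∩ Noor ∩ Uma ∩ Hiro ∩ Lars ∩ Wei: 13:45–14:00, 14:30–16:00.
Total common minutes: 15 + 90 = 105.

105 minutes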